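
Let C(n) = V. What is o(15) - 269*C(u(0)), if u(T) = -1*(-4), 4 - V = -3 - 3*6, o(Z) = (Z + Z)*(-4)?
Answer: -6845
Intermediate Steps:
o(Z) = -8*Z (o(Z) = (2*Z)*(-4) = -8*Z)
V = 25 (V = 4 - (-3 - 3*6) = 4 - (-3 - 18) = 4 - 1*(-21) = 4 + 21 = 25)
u(T) = 4
C(n) = 25
o(15) - 269*C(u(0)) = -8*15 - 269*25 = -120 - 6725 = -6845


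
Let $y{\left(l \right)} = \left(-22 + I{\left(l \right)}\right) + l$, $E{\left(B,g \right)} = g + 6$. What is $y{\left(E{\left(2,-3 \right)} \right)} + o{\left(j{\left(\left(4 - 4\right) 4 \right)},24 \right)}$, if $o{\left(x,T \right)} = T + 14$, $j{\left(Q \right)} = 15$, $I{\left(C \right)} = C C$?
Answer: $28$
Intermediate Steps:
$I{\left(C \right)} = C^{2}$
$E{\left(B,g \right)} = 6 + g$
$o{\left(x,T \right)} = 14 + T$
$y{\left(l \right)} = -22 + l + l^{2}$ ($y{\left(l \right)} = \left(-22 + l^{2}\right) + l = -22 + l + l^{2}$)
$y{\left(E{\left(2,-3 \right)} \right)} + o{\left(j{\left(\left(4 - 4\right) 4 \right)},24 \right)} = \left(-22 + \left(6 - 3\right) + \left(6 - 3\right)^{2}\right) + \left(14 + 24\right) = \left(-22 + 3 + 3^{2}\right) + 38 = \left(-22 + 3 + 9\right) + 38 = -10 + 38 = 28$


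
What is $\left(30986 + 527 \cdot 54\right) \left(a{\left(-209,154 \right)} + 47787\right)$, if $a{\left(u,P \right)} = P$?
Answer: $2849804804$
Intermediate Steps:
$\left(30986 + 527 \cdot 54\right) \left(a{\left(-209,154 \right)} + 47787\right) = \left(30986 + 527 \cdot 54\right) \left(154 + 47787\right) = \left(30986 + 28458\right) 47941 = 59444 \cdot 47941 = 2849804804$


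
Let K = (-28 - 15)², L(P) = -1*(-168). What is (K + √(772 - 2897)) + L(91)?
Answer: 2017 + 5*I*√85 ≈ 2017.0 + 46.098*I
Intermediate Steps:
L(P) = 168
K = 1849 (K = (-43)² = 1849)
(K + √(772 - 2897)) + L(91) = (1849 + √(772 - 2897)) + 168 = (1849 + √(-2125)) + 168 = (1849 + 5*I*√85) + 168 = 2017 + 5*I*√85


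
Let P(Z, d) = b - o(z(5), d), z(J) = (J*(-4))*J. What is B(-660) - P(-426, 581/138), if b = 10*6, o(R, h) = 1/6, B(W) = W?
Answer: -4319/6 ≈ -719.83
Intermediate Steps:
z(J) = -4*J² (z(J) = (-4*J)*J = -4*J²)
o(R, h) = ⅙
b = 60
P(Z, d) = 359/6 (P(Z, d) = 60 - 1*⅙ = 60 - ⅙ = 359/6)
B(-660) - P(-426, 581/138) = -660 - 1*359/6 = -660 - 359/6 = -4319/6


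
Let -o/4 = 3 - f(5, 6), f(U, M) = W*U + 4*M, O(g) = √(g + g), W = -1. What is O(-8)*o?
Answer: 256*I ≈ 256.0*I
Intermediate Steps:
O(g) = √2*√g (O(g) = √(2*g) = √2*√g)
f(U, M) = -U + 4*M
o = 64 (o = -4*(3 - (-1*5 + 4*6)) = -4*(3 - (-5 + 24)) = -4*(3 - 1*19) = -4*(3 - 19) = -4*(-16) = 64)
O(-8)*o = (√2*√(-8))*64 = (√2*(2*I*√2))*64 = (4*I)*64 = 256*I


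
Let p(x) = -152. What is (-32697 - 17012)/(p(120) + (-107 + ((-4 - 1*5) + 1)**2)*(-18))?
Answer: -49709/622 ≈ -79.918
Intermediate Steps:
(-32697 - 17012)/(p(120) + (-107 + ((-4 - 1*5) + 1)**2)*(-18)) = (-32697 - 17012)/(-152 + (-107 + ((-4 - 1*5) + 1)**2)*(-18)) = -49709/(-152 + (-107 + ((-4 - 5) + 1)**2)*(-18)) = -49709/(-152 + (-107 + (-9 + 1)**2)*(-18)) = -49709/(-152 + (-107 + (-8)**2)*(-18)) = -49709/(-152 + (-107 + 64)*(-18)) = -49709/(-152 - 43*(-18)) = -49709/(-152 + 774) = -49709/622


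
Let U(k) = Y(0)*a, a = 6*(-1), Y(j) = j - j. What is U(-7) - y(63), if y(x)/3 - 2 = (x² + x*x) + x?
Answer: -24009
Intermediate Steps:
Y(j) = 0
y(x) = 6 + 3*x + 6*x² (y(x) = 6 + 3*((x² + x*x) + x) = 6 + 3*((x² + x²) + x) = 6 + 3*(2*x² + x) = 6 + 3*(x + 2*x²) = 6 + (3*x + 6*x²) = 6 + 3*x + 6*x²)
a = -6
U(k) = 0 (U(k) = 0*(-6) = 0)
U(-7) - y(63) = 0 - (6 + 3*63 + 6*63²) = 0 - (6 + 189 + 6*3969) = 0 - (6 + 189 + 23814) = 0 - 1*24009 = 0 - 24009 = -24009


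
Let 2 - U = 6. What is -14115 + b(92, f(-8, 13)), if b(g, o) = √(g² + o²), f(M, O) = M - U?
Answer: -14115 + 4*√530 ≈ -14023.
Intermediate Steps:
U = -4 (U = 2 - 1*6 = 2 - 6 = -4)
f(M, O) = 4 + M (f(M, O) = M - 1*(-4) = M + 4 = 4 + M)
-14115 + b(92, f(-8, 13)) = -14115 + √(92² + (4 - 8)²) = -14115 + √(8464 + (-4)²) = -14115 + √(8464 + 16) = -14115 + √8480 = -14115 + 4*√530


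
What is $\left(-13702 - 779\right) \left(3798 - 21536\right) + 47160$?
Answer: $256911138$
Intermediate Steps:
$\left(-13702 - 779\right) \left(3798 - 21536\right) + 47160 = \left(-14481\right) \left(-17738\right) + 47160 = 256863978 + 47160 = 256911138$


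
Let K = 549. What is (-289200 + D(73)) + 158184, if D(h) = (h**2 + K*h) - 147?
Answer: -85757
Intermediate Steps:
D(h) = -147 + h**2 + 549*h (D(h) = (h**2 + 549*h) - 147 = -147 + h**2 + 549*h)
(-289200 + D(73)) + 158184 = (-289200 + (-147 + 73**2 + 549*73)) + 158184 = (-289200 + (-147 + 5329 + 40077)) + 158184 = (-289200 + 45259) + 158184 = -243941 + 158184 = -85757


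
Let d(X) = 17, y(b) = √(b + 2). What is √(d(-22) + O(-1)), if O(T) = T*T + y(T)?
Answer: √19 ≈ 4.3589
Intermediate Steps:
y(b) = √(2 + b)
O(T) = T² + √(2 + T) (O(T) = T*T + √(2 + T) = T² + √(2 + T))
√(d(-22) + O(-1)) = √(17 + ((-1)² + √(2 - 1))) = √(17 + (1 + √1)) = √(17 + (1 + 1)) = √(17 + 2) = √19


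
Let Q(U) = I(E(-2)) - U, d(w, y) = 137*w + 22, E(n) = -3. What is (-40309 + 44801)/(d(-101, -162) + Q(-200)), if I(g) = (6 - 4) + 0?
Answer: -4492/13613 ≈ -0.32998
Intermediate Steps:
I(g) = 2 (I(g) = 2 + 0 = 2)
d(w, y) = 22 + 137*w
Q(U) = 2 - U
(-40309 + 44801)/(d(-101, -162) + Q(-200)) = (-40309 + 44801)/((22 + 137*(-101)) + (2 - 1*(-200))) = 4492/((22 - 13837) + (2 + 200)) = 4492/(-13815 + 202) = 4492/(-13613) = 4492*(-1/13613) = -4492/13613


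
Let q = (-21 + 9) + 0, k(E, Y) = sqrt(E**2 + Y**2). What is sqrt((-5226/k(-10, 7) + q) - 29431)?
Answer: sqrt(-653664043 - 778674*sqrt(149))/149 ≈ 172.83*I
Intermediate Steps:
q = -12 (q = -12 + 0 = -12)
sqrt((-5226/k(-10, 7) + q) - 29431) = sqrt((-5226/(sqrt((-10)**2 + 7**2)) - 12) - 29431) = sqrt((-5226/(sqrt(100 + 49)) - 12) - 29431) = sqrt((-5226/(sqrt(149)) - 12) - 29431) = sqrt((-5226*sqrt(149)/149 - 12) - 29431) = sqrt((-12 - 5226*sqrt(149)/149) - 29431) = sqrt(-29443 - 5226*sqrt(149)/149)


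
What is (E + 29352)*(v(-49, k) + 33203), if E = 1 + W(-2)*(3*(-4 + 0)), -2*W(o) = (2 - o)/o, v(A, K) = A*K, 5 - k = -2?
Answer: 964145260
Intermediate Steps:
k = 7 (k = 5 - 1*(-2) = 5 + 2 = 7)
W(o) = -(2 - o)/(2*o)
E = -11 (E = 1 + ((½)*(-2 - 2)/(-2))*(3*(-4 + 0)) = 1 + ((½)*(-½)*(-4))*(3*(-4)) = 1 + 1*(-12) = 1 - 12 = -11)
(E + 29352)*(v(-49, k) + 33203) = (-11 + 29352)*(-49*7 + 33203) = 29341*(-343 + 33203) = 29341*32860 = 964145260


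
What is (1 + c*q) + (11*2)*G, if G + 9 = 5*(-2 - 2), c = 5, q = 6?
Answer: -607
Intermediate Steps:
G = -29 (G = -9 + 5*(-2 - 2) = -9 + 5*(-4) = -9 - 20 = -29)
(1 + c*q) + (11*2)*G = (1 + 5*6) + (11*2)*(-29) = (1 + 30) + 22*(-29) = 31 - 638 = -607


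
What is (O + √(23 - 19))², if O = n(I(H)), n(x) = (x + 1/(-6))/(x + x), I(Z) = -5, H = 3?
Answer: 22801/3600 ≈ 6.3336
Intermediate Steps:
n(x) = (-⅙ + x)/(2*x) (n(x) = (x - ⅙)/((2*x)) = (-⅙ + x)*(1/(2*x)) = (-⅙ + x)/(2*x))
O = 31/60 (O = (1/12)*(-1 + 6*(-5))/(-5) = (1/12)*(-⅕)*(-1 - 30) = (1/12)*(-⅕)*(-31) = 31/60 ≈ 0.51667)
(O + √(23 - 19))² = (31/60 + √(23 - 19))² = (31/60 + √4)² = (31/60 + 2)² = (151/60)² = 22801/3600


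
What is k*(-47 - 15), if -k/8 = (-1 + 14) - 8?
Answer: 2480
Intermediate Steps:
k = -40 (k = -8*((-1 + 14) - 8) = -8*(13 - 8) = -8*5 = -40)
k*(-47 - 15) = -40*(-47 - 15) = -40*(-62) = 2480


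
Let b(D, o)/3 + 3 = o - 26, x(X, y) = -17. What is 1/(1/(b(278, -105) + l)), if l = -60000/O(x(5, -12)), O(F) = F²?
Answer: -176178/289 ≈ -609.61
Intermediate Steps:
l = -60000/289 (l = -60000/((-17)²) = -60000/289 ≈ -207.61)
b(D, o) = -87 + 3*o (b(D, o) = -9 + 3*(o - 26) = -9 + 3*(-26 + o) = -9 + (-78 + 3*o) = -87 + 3*o)
1/(1/(b(278, -105) + l)) = 1/(1/((-87 + 3*(-105)) - 60000/289)) = 1/(1/((-87 - 315) - 60000/289)) = 1/(1/(-402 - 60000/289)) = 1/(1/(-176178/289)) = 1/(-289/176178) = -176178/289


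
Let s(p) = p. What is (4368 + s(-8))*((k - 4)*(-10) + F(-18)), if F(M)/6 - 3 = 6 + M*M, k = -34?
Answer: 10368080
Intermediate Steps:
F(M) = 54 + 6*M² (F(M) = 18 + 6*(6 + M*M) = 18 + 6*(6 + M²) = 18 + (36 + 6*M²) = 54 + 6*M²)
(4368 + s(-8))*((k - 4)*(-10) + F(-18)) = (4368 - 8)*((-34 - 4)*(-10) + (54 + 6*(-18)²)) = 4360*(-38*(-10) + (54 + 6*324)) = 4360*(380 + (54 + 1944)) = 4360*(380 + 1998) = 4360*2378 = 10368080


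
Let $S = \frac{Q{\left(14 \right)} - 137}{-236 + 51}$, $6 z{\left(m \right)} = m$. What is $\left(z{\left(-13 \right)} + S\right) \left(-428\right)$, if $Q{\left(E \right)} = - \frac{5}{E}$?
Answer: $\frac{2368124}{3885} \approx 609.56$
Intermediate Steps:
$z{\left(m \right)} = \frac{m}{6}$
$S = \frac{1923}{2590}$ ($S = \frac{- \frac{5}{14} - 137}{-236 + 51} = \frac{\left(-5\right) \frac{1}{14} - 137}{-185} = \left(- \frac{5}{14} - 137\right) \left(- \frac{1}{185}\right) = \left(- \frac{1923}{14}\right) \left(- \frac{1}{185}\right) = \frac{1923}{2590} \approx 0.74247$)
$\left(z{\left(-13 \right)} + S\right) \left(-428\right) = \left(\frac{1}{6} \left(-13\right) + \frac{1923}{2590}\right) \left(-428\right) = \left(- \frac{13}{6} + \frac{1923}{2590}\right) \left(-428\right) = \left(- \frac{5533}{3885}\right) \left(-428\right) = \frac{2368124}{3885}$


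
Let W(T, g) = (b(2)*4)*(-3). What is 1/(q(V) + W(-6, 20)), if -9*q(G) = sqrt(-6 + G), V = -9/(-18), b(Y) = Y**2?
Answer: -7776/373259 + 9*I*sqrt(22)/373259 ≈ -0.020833 + 0.0001131*I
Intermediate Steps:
W(T, g) = -48 (W(T, g) = (2**2*4)*(-3) = (4*4)*(-3) = 16*(-3) = -48)
V = 1/2 (V = -9*(-1/18) = 1/2 ≈ 0.50000)
q(G) = -sqrt(-6 + G)/9
1/(q(V) + W(-6, 20)) = 1/(-sqrt(-6 + 1/2)/9 - 48) = 1/(-I*sqrt(22)/18 - 48) = 1/(-48 - I*sqrt(22)/18)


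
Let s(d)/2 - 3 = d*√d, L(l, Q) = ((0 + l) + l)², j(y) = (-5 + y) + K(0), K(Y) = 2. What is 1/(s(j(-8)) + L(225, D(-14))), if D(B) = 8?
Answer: 101253/20504342680 + 11*I*√11/20504342680 ≈ 4.9381e-6 + 1.7793e-9*I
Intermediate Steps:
j(y) = -3 + y (j(y) = (-5 + y) + 2 = -3 + y)
L(l, Q) = 4*l² (L(l, Q) = (l + l)² = (2*l)² = 4*l²)
s(d) = 6 + 2*d^(3/2) (s(d) = 6 + 2*(d*√d) = 6 + 2*d^(3/2))
1/(s(j(-8)) + L(225, D(-14))) = 1/((6 + 2*(-3 - 8)^(3/2)) + 4*225²) = 1/((6 + 2*(-11)^(3/2)) + 4*50625) = 1/((6 + 2*(-11*I*√11)) + 202500) = 1/((6 - 22*I*√11) + 202500) = 1/(202506 - 22*I*√11)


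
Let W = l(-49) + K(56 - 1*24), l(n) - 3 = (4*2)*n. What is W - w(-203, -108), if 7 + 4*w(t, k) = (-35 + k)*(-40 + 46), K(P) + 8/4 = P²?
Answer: 3397/4 ≈ 849.25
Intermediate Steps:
K(P) = -2 + P²
l(n) = 3 + 8*n (l(n) = 3 + (4*2)*n = 3 + 8*n)
w(t, k) = -217/4 + 3*k/2 (w(t, k) = -7/4 + ((-35 + k)*(-40 + 46))/4 = -7/4 + ((-35 + k)*6)/4 = -7/4 + (-210 + 6*k)/4 = -7/4 + (-105/2 + 3*k/2) = -217/4 + 3*k/2)
W = 633 (W = (3 + 8*(-49)) + (-2 + (56 - 1*24)²) = (3 - 392) + (-2 + (56 - 24)²) = -389 + (-2 + 32²) = -389 + (-2 + 1024) = -389 + 1022 = 633)
W - w(-203, -108) = 633 - (-217/4 + (3/2)*(-108)) = 633 - (-217/4 - 162) = 633 - 1*(-865/4) = 633 + 865/4 = 3397/4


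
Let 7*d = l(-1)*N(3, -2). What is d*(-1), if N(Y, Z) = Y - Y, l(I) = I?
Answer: 0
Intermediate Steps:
N(Y, Z) = 0
d = 0 (d = (-1*0)/7 = (⅐)*0 = 0)
d*(-1) = 0*(-1) = 0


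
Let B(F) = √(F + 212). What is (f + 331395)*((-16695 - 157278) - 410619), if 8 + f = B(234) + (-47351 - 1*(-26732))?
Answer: -181672486656 - 584592*√446 ≈ -1.8168e+11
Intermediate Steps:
B(F) = √(212 + F)
f = -20627 + √446 (f = -8 + (√(212 + 234) + (-47351 - 1*(-26732))) = -8 + (√446 + (-47351 + 26732)) = -8 + (√446 - 20619) = -8 + (-20619 + √446) = -20627 + √446 ≈ -20606.)
(f + 331395)*((-16695 - 157278) - 410619) = ((-20627 + √446) + 331395)*((-16695 - 157278) - 410619) = (310768 + √446)*(-173973 - 410619) = (310768 + √446)*(-584592) = -181672486656 - 584592*√446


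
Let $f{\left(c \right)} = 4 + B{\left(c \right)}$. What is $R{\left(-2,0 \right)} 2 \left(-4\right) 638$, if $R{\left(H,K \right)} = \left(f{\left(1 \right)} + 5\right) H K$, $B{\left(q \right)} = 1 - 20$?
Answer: $0$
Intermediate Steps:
$B{\left(q \right)} = -19$ ($B{\left(q \right)} = 1 - 20 = -19$)
$f{\left(c \right)} = -15$ ($f{\left(c \right)} = 4 - 19 = -15$)
$R{\left(H,K \right)} = - 10 H K$ ($R{\left(H,K \right)} = \left(-15 + 5\right) H K = - 10 H K$)
$R{\left(-2,0 \right)} 2 \left(-4\right) 638 = \left(-10\right) \left(-2\right) 0 \cdot 2 \left(-4\right) 638 = 0 \cdot 2 \left(-4\right) 638 = 0 \left(-4\right) 638 = 0 \cdot 638 = 0$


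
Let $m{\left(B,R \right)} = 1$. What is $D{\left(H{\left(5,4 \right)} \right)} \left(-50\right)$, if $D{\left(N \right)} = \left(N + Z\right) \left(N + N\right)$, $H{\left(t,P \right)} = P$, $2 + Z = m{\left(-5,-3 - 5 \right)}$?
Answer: $-1200$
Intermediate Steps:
$Z = -1$ ($Z = -2 + 1 = -1$)
$D{\left(N \right)} = 2 N \left(-1 + N\right)$ ($D{\left(N \right)} = \left(N - 1\right) \left(N + N\right) = \left(-1 + N\right) 2 N = 2 N \left(-1 + N\right)$)
$D{\left(H{\left(5,4 \right)} \right)} \left(-50\right) = 2 \cdot 4 \left(-1 + 4\right) \left(-50\right) = 2 \cdot 4 \cdot 3 \left(-50\right) = 24 \left(-50\right) = -1200$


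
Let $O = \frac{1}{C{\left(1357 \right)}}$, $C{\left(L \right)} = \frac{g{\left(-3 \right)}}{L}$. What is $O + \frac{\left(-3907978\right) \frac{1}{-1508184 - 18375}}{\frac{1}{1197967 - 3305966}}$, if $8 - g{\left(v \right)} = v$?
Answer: $- \frac{90616079335679}{16792149} \approx -5.3963 \cdot 10^{6}$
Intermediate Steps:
$g{\left(v \right)} = 8 - v$
$C{\left(L \right)} = \frac{11}{L}$ ($C{\left(L \right)} = \frac{8 - -3}{L} = \frac{8 + 3}{L} = \frac{11}{L}$)
$O = \frac{1357}{11}$ ($O = \frac{1}{11 \cdot \frac{1}{1357}} = \frac{1}{\frac{11}{1357}} = \frac{1357}{11} \approx 123.36$)
$O + \frac{\left(-3907978\right) \frac{1}{-1508184 - 18375}}{\frac{1}{1197967 - 3305966}} = \frac{1357}{11} + \frac{\left(-3907978\right) \frac{1}{-1508184 - 18375}}{\frac{1}{1197967 - 3305966}} = \frac{1357}{11} + \frac{\left(-3907978\right) \frac{1}{-1508184 - 18375}}{\frac{1}{-2107999}} = \frac{1357}{11} + \frac{\left(-3907978\right) \frac{1}{-1526559}}{- \frac{1}{2107999}} = \frac{1357}{11} + \left(-3907978\right) \left(- \frac{1}{1526559}\right) \left(-2107999\right) = \frac{1357}{11} + \frac{3907978}{1526559} \left(-2107999\right) = \frac{1357}{11} - \frac{8238013716022}{1526559} = - \frac{90616079335679}{16792149}$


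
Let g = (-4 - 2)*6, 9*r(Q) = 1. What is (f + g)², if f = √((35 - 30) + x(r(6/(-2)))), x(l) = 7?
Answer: 1308 - 144*√3 ≈ 1058.6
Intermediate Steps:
r(Q) = ⅑ (r(Q) = (⅑)*1 = ⅑)
g = -36 (g = -6*6 = -36)
f = 2*√3 (f = √((35 - 30) + 7) = √(5 + 7) = √12 = 2*√3 ≈ 3.4641)
(f + g)² = (2*√3 - 36)² = (-36 + 2*√3)²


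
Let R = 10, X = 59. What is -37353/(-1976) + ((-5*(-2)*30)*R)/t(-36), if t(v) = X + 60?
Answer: 10373007/235144 ≈ 44.113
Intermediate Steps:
t(v) = 119 (t(v) = 59 + 60 = 119)
-37353/(-1976) + ((-5*(-2)*30)*R)/t(-36) = -37353/(-1976) + ((-5*(-2)*30)*10)/119 = -37353*(-1/1976) + ((10*30)*10)*(1/119) = 37353/1976 + (300*10)*(1/119) = 37353/1976 + 3000*(1/119) = 37353/1976 + 3000/119 = 10373007/235144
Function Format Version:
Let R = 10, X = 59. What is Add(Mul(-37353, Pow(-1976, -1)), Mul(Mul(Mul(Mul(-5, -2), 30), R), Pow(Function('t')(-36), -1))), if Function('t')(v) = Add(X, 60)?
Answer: Rational(10373007, 235144) ≈ 44.113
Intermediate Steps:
Function('t')(v) = 119 (Function('t')(v) = Add(59, 60) = 119)
Add(Mul(-37353, Pow(-1976, -1)), Mul(Mul(Mul(Mul(-5, -2), 30), R), Pow(Function('t')(-36), -1))) = Add(Mul(-37353, Pow(-1976, -1)), Mul(Mul(Mul(Mul(-5, -2), 30), 10), Pow(119, -1))) = Add(Mul(-37353, Rational(-1, 1976)), Mul(Mul(Mul(10, 30), 10), Rational(1, 119))) = Add(Rational(37353, 1976), Mul(Mul(300, 10), Rational(1, 119))) = Add(Rational(37353, 1976), Mul(3000, Rational(1, 119))) = Add(Rational(37353, 1976), Rational(3000, 119)) = Rational(10373007, 235144)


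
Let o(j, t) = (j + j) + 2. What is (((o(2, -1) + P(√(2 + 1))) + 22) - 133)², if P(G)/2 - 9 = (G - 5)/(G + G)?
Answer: 22213/3 + 860*√3/3 ≈ 7900.9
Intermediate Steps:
o(j, t) = 2 + 2*j (o(j, t) = 2*j + 2 = 2 + 2*j)
P(G) = 18 + (-5 + G)/G (P(G) = 18 + 2*((G - 5)/(G + G)) = 18 + 2*((-5 + G)/((2*G))) = 18 + 2*((-5 + G)*(1/(2*G))) = 18 + 2*((-5 + G)/(2*G)) = 18 + (-5 + G)/G)
(((o(2, -1) + P(√(2 + 1))) + 22) - 133)² = ((((2 + 2*2) + (19 - 5/√(2 + 1))) + 22) - 133)² = ((((2 + 4) + (19 - 5*√3/3)) + 22) - 133)² = (((6 + (19 - 5*√3/3)) + 22) - 133)² = (((25 - 5*√3/3) + 22) - 133)² = ((47 - 5*√3/3) - 133)² = (-86 - 5*√3/3)²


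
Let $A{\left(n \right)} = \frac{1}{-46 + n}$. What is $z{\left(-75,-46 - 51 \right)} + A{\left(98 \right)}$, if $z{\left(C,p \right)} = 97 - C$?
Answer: $\frac{8945}{52} \approx 172.02$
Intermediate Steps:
$z{\left(-75,-46 - 51 \right)} + A{\left(98 \right)} = \left(97 - -75\right) + \frac{1}{-46 + 98} = \left(97 + 75\right) + \frac{1}{52} = 172 + \frac{1}{52} = \frac{8945}{52}$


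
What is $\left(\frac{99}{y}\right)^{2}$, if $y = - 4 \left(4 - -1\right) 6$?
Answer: $\frac{1089}{1600} \approx 0.68062$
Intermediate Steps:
$y = -120$ ($y = - 4 \left(4 + 1\right) 6 = \left(-4\right) 5 \cdot 6 = \left(-20\right) 6 = -120$)
$\left(\frac{99}{y}\right)^{2} = \left(\frac{99}{-120}\right)^{2} = \left(99 \left(- \frac{1}{120}\right)\right)^{2} = \left(- \frac{33}{40}\right)^{2} = \frac{1089}{1600}$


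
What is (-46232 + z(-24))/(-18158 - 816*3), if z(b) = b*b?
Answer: 22828/10303 ≈ 2.2157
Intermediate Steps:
z(b) = b²
(-46232 + z(-24))/(-18158 - 816*3) = (-46232 + (-24)²)/(-18158 - 816*3) = (-46232 + 576)/(-18158 - 2448) = -45656/(-20606) = -45656*(-1/20606) = 22828/10303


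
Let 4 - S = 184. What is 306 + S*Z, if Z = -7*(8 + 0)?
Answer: 10386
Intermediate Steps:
S = -180 (S = 4 - 1*184 = 4 - 184 = -180)
Z = -56 (Z = -7*8 = -56)
306 + S*Z = 306 - 180*(-56) = 306 + 10080 = 10386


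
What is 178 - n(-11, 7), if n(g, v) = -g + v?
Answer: 160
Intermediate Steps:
n(g, v) = v - g
178 - n(-11, 7) = 178 - (7 - 1*(-11)) = 178 - (7 + 11) = 178 - 1*18 = 178 - 18 = 160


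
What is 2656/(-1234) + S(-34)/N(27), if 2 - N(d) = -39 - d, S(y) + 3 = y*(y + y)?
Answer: 1334349/41956 ≈ 31.804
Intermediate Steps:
S(y) = -3 + 2*y² (S(y) = -3 + y*(y + y) = -3 + y*(2*y) = -3 + 2*y²)
N(d) = 41 + d (N(d) = 2 - (-39 - d) = 2 + (39 + d) = 41 + d)
2656/(-1234) + S(-34)/N(27) = 2656/(-1234) + (-3 + 2*(-34)²)/(41 + 27) = 2656*(-1/1234) + (-3 + 2*1156)/68 = -1328/617 + (-3 + 2312)*(1/68) = -1328/617 + 2309*(1/68) = -1328/617 + 2309/68 = 1334349/41956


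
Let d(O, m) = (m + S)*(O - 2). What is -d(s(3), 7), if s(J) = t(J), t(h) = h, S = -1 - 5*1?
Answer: -1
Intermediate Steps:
S = -6 (S = -1 - 5 = -6)
s(J) = J
d(O, m) = (-6 + m)*(-2 + O) (d(O, m) = (m - 6)*(O - 2) = (-6 + m)*(-2 + O))
-d(s(3), 7) = -(12 - 6*3 - 2*7 + 3*7) = -(12 - 18 - 14 + 21) = -1*1 = -1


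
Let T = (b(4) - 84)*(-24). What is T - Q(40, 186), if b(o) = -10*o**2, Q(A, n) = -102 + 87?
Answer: 5871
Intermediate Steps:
Q(A, n) = -15
T = 5856 (T = (-10*4**2 - 84)*(-24) = (-10*16 - 84)*(-24) = (-160 - 84)*(-24) = -244*(-24) = 5856)
T - Q(40, 186) = 5856 - 1*(-15) = 5856 + 15 = 5871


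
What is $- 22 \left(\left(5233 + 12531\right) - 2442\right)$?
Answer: $-337084$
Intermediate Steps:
$- 22 \left(\left(5233 + 12531\right) - 2442\right) = - 22 \left(17764 - 2442\right) = \left(-22\right) 15322 = -337084$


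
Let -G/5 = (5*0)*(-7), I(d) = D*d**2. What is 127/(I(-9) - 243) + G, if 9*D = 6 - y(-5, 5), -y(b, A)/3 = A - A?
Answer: -127/189 ≈ -0.67196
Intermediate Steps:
y(b, A) = 0 (y(b, A) = -3*(A - A) = -3*0 = 0)
D = 2/3 (D = (6 - 1*0)/9 = (6 + 0)/9 = (1/9)*6 = 2/3 ≈ 0.66667)
I(d) = 2*d**2/3
G = 0 (G = -5*5*0*(-7) = -0*(-7) = -5*0 = 0)
127/(I(-9) - 243) + G = 127/((2/3)*(-9)**2 - 243) + 0 = 127/((2/3)*81 - 243) + 0 = 127/(54 - 243) + 0 = 127/(-189) + 0 = -1/189*127 + 0 = -127/189 + 0 = -127/189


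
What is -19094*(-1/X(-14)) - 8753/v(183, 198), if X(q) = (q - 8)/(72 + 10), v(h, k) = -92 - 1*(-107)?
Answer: -11839093/165 ≈ -71752.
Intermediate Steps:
v(h, k) = 15 (v(h, k) = -92 + 107 = 15)
X(q) = -4/41 + q/82 (X(q) = (-8 + q)/82 = (-8 + q)*(1/82) = -4/41 + q/82)
-19094*(-1/X(-14)) - 8753/v(183, 198) = -19094*(-1/(-4/41 + (1/82)*(-14))) - 8753/15 = -19094*(-1/(-4/41 - 7/41)) - 8753*1/15 = -19094/((-1*(-11/41))) - 8753/15 = -19094/11/41 - 8753/15 = -19094*41/11 - 8753/15 = -782854/11 - 8753/15 = -11839093/165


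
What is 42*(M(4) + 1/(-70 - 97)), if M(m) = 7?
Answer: 49056/167 ≈ 293.75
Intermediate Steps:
42*(M(4) + 1/(-70 - 97)) = 42*(7 + 1/(-70 - 97)) = 42*(7 + 1/(-167)) = 42*(7 - 1/167) = 42*(1168/167) = 49056/167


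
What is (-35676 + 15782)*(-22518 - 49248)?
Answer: 1427712804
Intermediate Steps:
(-35676 + 15782)*(-22518 - 49248) = -19894*(-71766) = 1427712804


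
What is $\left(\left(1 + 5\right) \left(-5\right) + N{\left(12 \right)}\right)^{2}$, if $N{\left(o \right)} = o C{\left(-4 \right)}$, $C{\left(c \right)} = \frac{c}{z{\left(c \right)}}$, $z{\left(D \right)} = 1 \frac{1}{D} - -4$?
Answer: $\frac{45796}{25} \approx 1831.8$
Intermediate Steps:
$z{\left(D \right)} = 4 + \frac{1}{D}$ ($z{\left(D \right)} = \frac{1}{D} + 4 = 4 + \frac{1}{D}$)
$C{\left(c \right)} = \frac{c}{4 + \frac{1}{c}}$
$N{\left(o \right)} = - \frac{16 o}{15}$ ($N{\left(o \right)} = o \frac{\left(-4\right)^{2}}{1 + 4 \left(-4\right)} = o \frac{16}{1 - 16} = o \frac{16}{-15} = o 16 \left(- \frac{1}{15}\right) = o \left(- \frac{16}{15}\right) = - \frac{16 o}{15}$)
$\left(\left(1 + 5\right) \left(-5\right) + N{\left(12 \right)}\right)^{2} = \left(\left(1 + 5\right) \left(-5\right) - \frac{64}{5}\right)^{2} = \left(6 \left(-5\right) - \frac{64}{5}\right)^{2} = \left(-30 - \frac{64}{5}\right)^{2} = \left(- \frac{214}{5}\right)^{2} = \frac{45796}{25}$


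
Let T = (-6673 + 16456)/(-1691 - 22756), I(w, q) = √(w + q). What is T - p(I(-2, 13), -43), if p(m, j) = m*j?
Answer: -3261/8149 + 43*√11 ≈ 142.21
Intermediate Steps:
I(w, q) = √(q + w)
T = -3261/8149 (T = 9783/(-24447) = 9783*(-1/24447) = -3261/8149 ≈ -0.40017)
p(m, j) = j*m
T - p(I(-2, 13), -43) = -3261/8149 - (-43)*√(13 - 2) = -3261/8149 - (-43)*√11 = -3261/8149 + 43*√11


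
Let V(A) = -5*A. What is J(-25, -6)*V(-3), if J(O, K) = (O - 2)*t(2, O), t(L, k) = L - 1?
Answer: -405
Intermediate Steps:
t(L, k) = -1 + L
J(O, K) = -2 + O (J(O, K) = (O - 2)*(-1 + 2) = (-2 + O)*1 = -2 + O)
J(-25, -6)*V(-3) = (-2 - 25)*(-5*(-3)) = -27*15 = -405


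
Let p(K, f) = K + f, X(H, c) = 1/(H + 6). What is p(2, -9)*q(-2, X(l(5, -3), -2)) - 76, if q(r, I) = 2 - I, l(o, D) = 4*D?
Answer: -547/6 ≈ -91.167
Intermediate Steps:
X(H, c) = 1/(6 + H)
p(2, -9)*q(-2, X(l(5, -3), -2)) - 76 = (2 - 9)*(2 - 1/(6 + 4*(-3))) - 76 = -7*(2 - 1/(6 - 12)) - 76 = -7*(2 - 1/(-6)) - 76 = -7*(2 - 1*(-1/6)) - 76 = -7*(2 + 1/6) - 76 = -7*13/6 - 76 = -91/6 - 76 = -547/6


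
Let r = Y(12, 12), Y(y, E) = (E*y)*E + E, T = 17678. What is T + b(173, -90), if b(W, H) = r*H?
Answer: -138922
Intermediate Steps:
Y(y, E) = E + y*E**2 (Y(y, E) = y*E**2 + E = E + y*E**2)
r = 1740 (r = 12*(1 + 12*12) = 12*(1 + 144) = 12*145 = 1740)
b(W, H) = 1740*H
T + b(173, -90) = 17678 + 1740*(-90) = 17678 - 156600 = -138922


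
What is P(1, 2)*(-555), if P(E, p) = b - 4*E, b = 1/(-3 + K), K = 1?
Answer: 4995/2 ≈ 2497.5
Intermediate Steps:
b = -1/2 (b = 1/(-3 + 1) = 1/(-2) = -1/2 ≈ -0.50000)
P(E, p) = -1/2 - 4*E
P(1, 2)*(-555) = (-1/2 - 4*1)*(-555) = (-1/2 - 4)*(-555) = -9/2*(-555) = 4995/2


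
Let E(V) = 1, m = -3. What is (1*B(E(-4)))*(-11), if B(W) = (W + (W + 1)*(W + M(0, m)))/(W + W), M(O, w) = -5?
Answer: 77/2 ≈ 38.500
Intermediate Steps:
B(W) = (W + (1 + W)*(-5 + W))/(2*W) (B(W) = (W + (W + 1)*(W - 5))/(W + W) = (W + (1 + W)*(-5 + W))/((2*W)) = (W + (1 + W)*(-5 + W))*(1/(2*W)) = (W + (1 + W)*(-5 + W))/(2*W))
(1*B(E(-4)))*(-11) = (1*((½)*(-5 + 1*(-3 + 1))/1))*(-11) = (1*((½)*1*(-5 + 1*(-2))))*(-11) = (1*((½)*1*(-5 - 2)))*(-11) = (1*((½)*1*(-7)))*(-11) = (1*(-7/2))*(-11) = -7/2*(-11) = 77/2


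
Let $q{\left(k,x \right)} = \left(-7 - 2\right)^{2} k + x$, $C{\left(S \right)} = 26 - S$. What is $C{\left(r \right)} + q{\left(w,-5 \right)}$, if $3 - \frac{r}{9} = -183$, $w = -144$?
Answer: $-13317$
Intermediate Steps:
$r = 1674$ ($r = 27 - -1647 = 27 + 1647 = 1674$)
$q{\left(k,x \right)} = x + 81 k$ ($q{\left(k,x \right)} = \left(-9\right)^{2} k + x = 81 k + x = x + 81 k$)
$C{\left(r \right)} + q{\left(w,-5 \right)} = \left(26 - 1674\right) + \left(-5 + 81 \left(-144\right)\right) = \left(26 - 1674\right) - 11669 = -1648 - 11669 = -13317$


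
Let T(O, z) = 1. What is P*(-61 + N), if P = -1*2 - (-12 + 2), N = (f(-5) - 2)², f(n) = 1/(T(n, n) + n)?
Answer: -895/2 ≈ -447.50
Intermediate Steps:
f(n) = 1/(1 + n)
N = 81/16 (N = (1/(1 - 5) - 2)² = (1/(-4) - 2)² = (-¼ - 2)² = (-9/4)² = 81/16 ≈ 5.0625)
P = 8 (P = -2 - 1*(-10) = -2 + 10 = 8)
P*(-61 + N) = 8*(-61 + 81/16) = 8*(-895/16) = -895/2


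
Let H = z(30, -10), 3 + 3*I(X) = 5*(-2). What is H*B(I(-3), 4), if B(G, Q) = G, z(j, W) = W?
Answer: 130/3 ≈ 43.333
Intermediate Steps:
I(X) = -13/3 (I(X) = -1 + (5*(-2))/3 = -1 + (1/3)*(-10) = -1 - 10/3 = -13/3)
H = -10
H*B(I(-3), 4) = -10*(-13/3) = 130/3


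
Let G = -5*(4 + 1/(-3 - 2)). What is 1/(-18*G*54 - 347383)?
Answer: -1/328915 ≈ -3.0403e-6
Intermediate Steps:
G = -19 (G = -5*(4 + 1/(-5)) = -5*(4 - ⅕) = -5*19/5 = -19)
1/(-18*G*54 - 347383) = 1/(-18*(-19)*54 - 347383) = 1/(342*54 - 347383) = 1/(18468 - 347383) = 1/(-328915) = -1/328915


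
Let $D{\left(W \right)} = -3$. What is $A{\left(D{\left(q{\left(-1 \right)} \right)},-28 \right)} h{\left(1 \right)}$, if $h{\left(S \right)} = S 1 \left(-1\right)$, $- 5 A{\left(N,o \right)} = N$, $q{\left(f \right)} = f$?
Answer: $- \frac{3}{5} \approx -0.6$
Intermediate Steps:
$A{\left(N,o \right)} = - \frac{N}{5}$
$h{\left(S \right)} = - S$ ($h{\left(S \right)} = S \left(-1\right) = - S$)
$A{\left(D{\left(q{\left(-1 \right)} \right)},-28 \right)} h{\left(1 \right)} = \left(- \frac{1}{5}\right) \left(-3\right) \left(\left(-1\right) 1\right) = \frac{3}{5} \left(-1\right) = - \frac{3}{5}$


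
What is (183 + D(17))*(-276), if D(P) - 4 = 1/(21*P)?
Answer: -6141920/119 ≈ -51613.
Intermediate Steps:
D(P) = 4 + 1/(21*P)
(183 + D(17))*(-276) = (183 + (4 + (1/21)/17))*(-276) = (183 + (4 + (1/21)*(1/17)))*(-276) = (183 + (4 + 1/357))*(-276) = (183 + 1429/357)*(-276) = (66760/357)*(-276) = -6141920/119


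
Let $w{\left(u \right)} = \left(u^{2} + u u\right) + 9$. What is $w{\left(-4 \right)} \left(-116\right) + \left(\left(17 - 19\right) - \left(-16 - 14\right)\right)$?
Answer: $-4728$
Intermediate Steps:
$w{\left(u \right)} = 9 + 2 u^{2}$ ($w{\left(u \right)} = \left(u^{2} + u^{2}\right) + 9 = 2 u^{2} + 9 = 9 + 2 u^{2}$)
$w{\left(-4 \right)} \left(-116\right) + \left(\left(17 - 19\right) - \left(-16 - 14\right)\right) = \left(9 + 2 \left(-4\right)^{2}\right) \left(-116\right) + \left(\left(17 - 19\right) - \left(-16 - 14\right)\right) = \left(9 + 2 \cdot 16\right) \left(-116\right) + \left(\left(17 - 19\right) - \left(-16 - 14\right)\right) = \left(9 + 32\right) \left(-116\right) - -28 = 41 \left(-116\right) + \left(-2 + 30\right) = -4756 + 28 = -4728$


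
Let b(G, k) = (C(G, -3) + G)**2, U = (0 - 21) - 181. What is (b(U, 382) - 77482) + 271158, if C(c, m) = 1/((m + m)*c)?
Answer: 344437499473/1468944 ≈ 2.3448e+5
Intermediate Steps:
C(c, m) = 1/(2*c*m) (C(c, m) = 1/((2*m)*c) = 1/(2*c*m))
U = -202 (U = -21 - 181 = -202)
b(G, k) = (G - 1/(6*G))**2 (b(G, k) = ((1/2)/(G*(-3)) + G)**2 = ((1/2)*(-1/3)/G + G)**2 = (-1/(6*G) + G)**2 = (G - 1/(6*G))**2)
(b(U, 382) - 77482) + 271158 = ((1/36)*(-1 + 6*(-202)**2)**2/(-202)**2 - 77482) + 271158 = ((1/36)*(1/40804)*(-1 + 6*40804)**2 - 77482) + 271158 = ((1/36)*(1/40804)*(-1 + 244824)**2 - 77482) + 271158 = ((1/36)*(1/40804)*244823**2 - 77482) + 271158 = ((1/36)*(1/40804)*59938301329 - 77482) + 271158 = (59938301329/1468944 - 77482) + 271158 = -53878417679/1468944 + 271158 = 344437499473/1468944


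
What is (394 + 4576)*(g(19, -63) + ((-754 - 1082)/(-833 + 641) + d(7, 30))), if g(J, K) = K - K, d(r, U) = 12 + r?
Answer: 1135645/8 ≈ 1.4196e+5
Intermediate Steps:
g(J, K) = 0
(394 + 4576)*(g(19, -63) + ((-754 - 1082)/(-833 + 641) + d(7, 30))) = (394 + 4576)*(0 + ((-754 - 1082)/(-833 + 641) + (12 + 7))) = 4970*(0 + (-1836/(-192) + 19)) = 4970*(0 + (-1836*(-1/192) + 19)) = 4970*(0 + (153/16 + 19)) = 4970*(0 + 457/16) = 4970*(457/16) = 1135645/8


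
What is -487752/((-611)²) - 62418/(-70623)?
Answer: -3714853106/8788349661 ≈ -0.42270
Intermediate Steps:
-487752/((-611)²) - 62418/(-70623) = -487752/373321 - 62418*(-1/70623) = -487752*1/373321 + 20806/23541 = -487752/373321 + 20806/23541 = -3714853106/8788349661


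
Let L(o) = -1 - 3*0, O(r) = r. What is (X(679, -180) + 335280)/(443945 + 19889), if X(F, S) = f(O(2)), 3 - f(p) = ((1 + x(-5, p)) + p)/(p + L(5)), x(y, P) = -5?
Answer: 335285/463834 ≈ 0.72286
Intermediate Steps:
L(o) = -1 (L(o) = -1 + 0 = -1)
f(p) = 3 - (-4 + p)/(-1 + p) (f(p) = 3 - ((1 - 5) + p)/(p - 1) = 3 - (-4 + p)/(-1 + p))
X(F, S) = 5 (X(F, S) = (1 + 2*2)/(-1 + 2) = (1 + 4)/1 = 1*5 = 5)
(X(679, -180) + 335280)/(443945 + 19889) = (5 + 335280)/(443945 + 19889) = 335285/463834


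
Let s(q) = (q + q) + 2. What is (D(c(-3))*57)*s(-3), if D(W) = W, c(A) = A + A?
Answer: 1368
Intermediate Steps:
c(A) = 2*A
s(q) = 2 + 2*q (s(q) = 2*q + 2 = 2 + 2*q)
(D(c(-3))*57)*s(-3) = ((2*(-3))*57)*(2 + 2*(-3)) = (-6*57)*(2 - 6) = -342*(-4) = 1368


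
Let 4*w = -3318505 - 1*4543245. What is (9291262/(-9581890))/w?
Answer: 9291262/18832605926875 ≈ 4.9336e-7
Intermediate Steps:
w = -3930875/2 (w = (-3318505 - 1*4543245)/4 = (-3318505 - 4543245)/4 = (1/4)*(-7861750) = -3930875/2 ≈ -1.9654e+6)
(9291262/(-9581890))/w = (9291262/(-9581890))/(-3930875/2) = (9291262*(-1/9581890))*(-2/3930875) = -4645631/4790945*(-2/3930875) = 9291262/18832605926875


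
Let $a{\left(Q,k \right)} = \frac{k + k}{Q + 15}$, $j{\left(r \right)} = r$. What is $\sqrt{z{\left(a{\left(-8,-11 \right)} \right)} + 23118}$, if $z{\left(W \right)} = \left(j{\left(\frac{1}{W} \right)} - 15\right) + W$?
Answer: $\frac{\sqrt{547828666}}{154} \approx 151.99$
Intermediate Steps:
$a{\left(Q,k \right)} = \frac{2 k}{15 + Q}$
$z{\left(W \right)} = -15 + W + \frac{1}{W}$ ($z{\left(W \right)} = \left(\frac{1}{W} - 15\right) + W = \left(-15 + \frac{1}{W}\right) + W = -15 + W + \frac{1}{W}$)
$\sqrt{z{\left(a{\left(-8,-11 \right)} \right)} + 23118} = \sqrt{\left(-15 + 2 \left(-11\right) \frac{1}{15 - 8} + \frac{1}{2 \left(-11\right) \frac{1}{15 - 8}}\right) + 23118} = \sqrt{\left(-15 + 2 \left(-11\right) \frac{1}{7} + \frac{1}{2 \left(-11\right) \frac{1}{7}}\right) + 23118} = \sqrt{\left(-15 - \frac{22}{7} + \frac{1}{- \frac{22}{7}}\right) + 23118} = \sqrt{\left(-15 - \frac{22}{7} - \frac{7}{22}\right) + 23118} = \sqrt{- \frac{2843}{154} + 23118} = \sqrt{\frac{3557329}{154}} = \frac{\sqrt{547828666}}{154}$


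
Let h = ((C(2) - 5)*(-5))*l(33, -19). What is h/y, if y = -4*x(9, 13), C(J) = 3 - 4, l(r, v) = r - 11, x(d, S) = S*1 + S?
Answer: -165/26 ≈ -6.3462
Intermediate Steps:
x(d, S) = 2*S (x(d, S) = S + S = 2*S)
l(r, v) = -11 + r
C(J) = -1
h = 660 (h = ((-1 - 5)*(-5))*(-11 + 33) = -6*(-5)*22 = 30*22 = 660)
y = -104 (y = -8*13 = -4*26 = -104)
h/y = 660/(-104) = 660*(-1/104) = -165/26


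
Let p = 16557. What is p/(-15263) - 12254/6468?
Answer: -13369249/4487322 ≈ -2.9793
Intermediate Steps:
p/(-15263) - 12254/6468 = 16557/(-15263) - 12254/6468 = 16557*(-1/15263) - 12254*1/6468 = -16557/15263 - 557/294 = -13369249/4487322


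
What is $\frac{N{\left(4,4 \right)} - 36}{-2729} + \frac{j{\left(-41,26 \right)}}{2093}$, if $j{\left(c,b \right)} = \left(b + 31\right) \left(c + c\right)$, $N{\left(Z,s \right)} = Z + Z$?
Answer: $- \frac{12696742}{5711797} \approx -2.2229$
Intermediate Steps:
$N{\left(Z,s \right)} = 2 Z$
$j{\left(c,b \right)} = 2 c \left(31 + b\right)$ ($j{\left(c,b \right)} = \left(31 + b\right) 2 c = 2 c \left(31 + b\right)$)
$\frac{N{\left(4,4 \right)} - 36}{-2729} + \frac{j{\left(-41,26 \right)}}{2093} = \frac{2 \cdot 4 - 36}{-2729} + \frac{2 \left(-41\right) \left(31 + 26\right)}{2093} = \left(8 - 36\right) \left(- \frac{1}{2729}\right) + 2 \left(-41\right) 57 \cdot \frac{1}{2093} = \left(-28\right) \left(- \frac{1}{2729}\right) - \frac{4674}{2093} = \frac{28}{2729} - \frac{4674}{2093} = - \frac{12696742}{5711797}$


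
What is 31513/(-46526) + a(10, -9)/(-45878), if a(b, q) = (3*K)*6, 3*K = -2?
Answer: -722597551/1067259914 ≈ -0.67706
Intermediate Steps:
K = -2/3 (K = (1/3)*(-2) = -2/3 ≈ -0.66667)
a(b, q) = -12 (a(b, q) = (3*(-2/3))*6 = -2*6 = -12)
31513/(-46526) + a(10, -9)/(-45878) = 31513/(-46526) - 12/(-45878) = 31513*(-1/46526) - 12*(-1/45878) = -31513/46526 + 6/22939 = -722597551/1067259914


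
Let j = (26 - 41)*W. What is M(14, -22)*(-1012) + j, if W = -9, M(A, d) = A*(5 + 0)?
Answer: -70705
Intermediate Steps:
M(A, d) = 5*A (M(A, d) = A*5 = 5*A)
j = 135 (j = (26 - 41)*(-9) = -15*(-9) = 135)
M(14, -22)*(-1012) + j = (5*14)*(-1012) + 135 = 70*(-1012) + 135 = -70840 + 135 = -70705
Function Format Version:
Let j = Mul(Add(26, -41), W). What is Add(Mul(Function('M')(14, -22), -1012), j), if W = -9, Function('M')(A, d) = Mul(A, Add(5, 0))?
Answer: -70705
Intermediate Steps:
Function('M')(A, d) = Mul(5, A) (Function('M')(A, d) = Mul(A, 5) = Mul(5, A))
j = 135 (j = Mul(Add(26, -41), -9) = Mul(-15, -9) = 135)
Add(Mul(Function('M')(14, -22), -1012), j) = Add(Mul(Mul(5, 14), -1012), 135) = Add(Mul(70, -1012), 135) = Add(-70840, 135) = -70705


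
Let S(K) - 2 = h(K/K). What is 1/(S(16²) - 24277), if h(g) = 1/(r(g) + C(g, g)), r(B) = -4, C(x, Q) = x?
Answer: -3/72826 ≈ -4.1194e-5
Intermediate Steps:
h(g) = 1/(-4 + g)
S(K) = 5/3 (S(K) = 2 + 1/(-4 + K/K) = 2 + 1/(-4 + 1) = 2 + 1/(-3) = 2 - ⅓ = 5/3)
1/(S(16²) - 24277) = 1/(5/3 - 24277) = 1/(-72826/3) = -3/72826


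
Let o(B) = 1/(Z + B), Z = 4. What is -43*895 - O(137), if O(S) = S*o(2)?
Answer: -231047/6 ≈ -38508.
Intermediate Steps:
o(B) = 1/(4 + B)
O(S) = S/6 (O(S) = S/(4 + 2) = S/6)
-43*895 - O(137) = -43*895 - 137/6 = -38485 - 1*137/6 = -38485 - 137/6 = -231047/6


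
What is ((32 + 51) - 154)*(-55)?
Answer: 3905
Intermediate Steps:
((32 + 51) - 154)*(-55) = (83 - 154)*(-55) = -71*(-55) = 3905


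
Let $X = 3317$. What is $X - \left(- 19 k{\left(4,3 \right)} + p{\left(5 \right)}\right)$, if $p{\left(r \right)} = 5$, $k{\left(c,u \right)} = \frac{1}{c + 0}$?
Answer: $\frac{13267}{4} \approx 3316.8$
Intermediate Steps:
$k{\left(c,u \right)} = \frac{1}{c}$
$X - \left(- 19 k{\left(4,3 \right)} + p{\left(5 \right)}\right) = 3317 - \left(- \frac{19}{4} + 5\right) = 3317 - \frac{1}{4} = \frac{13267}{4}$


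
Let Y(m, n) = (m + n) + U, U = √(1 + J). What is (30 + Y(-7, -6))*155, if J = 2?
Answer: 2635 + 155*√3 ≈ 2903.5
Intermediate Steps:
U = √3 (U = √(1 + 2) = √3 ≈ 1.7320)
Y(m, n) = m + n + √3 (Y(m, n) = (m + n) + √3 = m + n + √3)
(30 + Y(-7, -6))*155 = (30 + (-7 - 6 + √3))*155 = (30 + (-13 + √3))*155 = (17 + √3)*155 = 2635 + 155*√3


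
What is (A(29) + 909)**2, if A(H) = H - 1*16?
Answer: 850084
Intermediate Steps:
A(H) = -16 + H (A(H) = H - 16 = -16 + H)
(A(29) + 909)**2 = ((-16 + 29) + 909)**2 = (13 + 909)**2 = 922**2 = 850084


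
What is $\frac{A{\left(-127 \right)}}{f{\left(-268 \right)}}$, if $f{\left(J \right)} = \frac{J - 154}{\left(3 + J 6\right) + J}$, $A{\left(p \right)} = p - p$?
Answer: $0$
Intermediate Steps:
$A{\left(p \right)} = 0$
$f{\left(J \right)} = \frac{-154 + J}{3 + 7 J}$ ($f{\left(J \right)} = \frac{-154 + J}{\left(3 + 6 J\right) + J} = \frac{-154 + J}{3 + 7 J}$)
$\frac{A{\left(-127 \right)}}{f{\left(-268 \right)}} = \frac{0}{\frac{1}{3 + 7 \left(-268\right)} \left(-154 - 268\right)} = \frac{0}{\frac{1}{3 - 1876} \left(-422\right)} = \frac{0}{\frac{1}{-1873} \left(-422\right)} = \frac{0}{\left(- \frac{1}{1873}\right) \left(-422\right)} = \frac{0}{\frac{422}{1873}} = 0 \cdot \frac{1873}{422} = 0$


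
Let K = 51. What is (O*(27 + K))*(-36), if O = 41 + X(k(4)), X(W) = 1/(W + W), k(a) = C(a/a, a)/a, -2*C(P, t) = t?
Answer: -112320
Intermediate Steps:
C(P, t) = -t/2
k(a) = -½ (k(a) = (-a/2)/a = -½)
X(W) = 1/(2*W)
O = 40 (O = 41 + 1/(2*(-½)) = 41 + (½)*(-2) = 41 - 1 = 40)
(O*(27 + K))*(-36) = (40*(27 + 51))*(-36) = (40*78)*(-36) = 3120*(-36) = -112320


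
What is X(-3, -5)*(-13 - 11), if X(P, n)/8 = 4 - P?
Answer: -1344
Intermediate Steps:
X(P, n) = 32 - 8*P (X(P, n) = 8*(4 - P) = 32 - 8*P)
X(-3, -5)*(-13 - 11) = (32 - 8*(-3))*(-13 - 11) = (32 + 24)*(-24) = 56*(-24) = -1344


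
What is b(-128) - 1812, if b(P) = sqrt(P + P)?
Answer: -1812 + 16*I ≈ -1812.0 + 16.0*I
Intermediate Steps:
b(P) = sqrt(2)*sqrt(P) (b(P) = sqrt(2*P) = sqrt(2)*sqrt(P))
b(-128) - 1812 = sqrt(2)*sqrt(-128) - 1812 = sqrt(2)*(8*I*sqrt(2)) - 1812 = 16*I - 1812 = -1812 + 16*I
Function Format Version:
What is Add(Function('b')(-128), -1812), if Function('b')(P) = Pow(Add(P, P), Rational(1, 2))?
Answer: Add(-1812, Mul(16, I)) ≈ Add(-1812.0, Mul(16.000, I))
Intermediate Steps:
Function('b')(P) = Mul(Pow(2, Rational(1, 2)), Pow(P, Rational(1, 2))) (Function('b')(P) = Pow(Mul(2, P), Rational(1, 2)) = Mul(Pow(2, Rational(1, 2)), Pow(P, Rational(1, 2))))
Add(Function('b')(-128), -1812) = Add(Mul(Pow(2, Rational(1, 2)), Pow(-128, Rational(1, 2))), -1812) = Add(Mul(Pow(2, Rational(1, 2)), Mul(8, I, Pow(2, Rational(1, 2)))), -1812) = Add(Mul(16, I), -1812) = Add(-1812, Mul(16, I))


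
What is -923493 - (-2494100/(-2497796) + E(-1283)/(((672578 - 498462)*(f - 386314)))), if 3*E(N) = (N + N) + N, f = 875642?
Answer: -7018943730055992829467/7600421595919936 ≈ -9.2349e+5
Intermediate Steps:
E(N) = N (E(N) = ((N + N) + N)/3 = (2*N + N)/3 = (3*N)/3 = N)
-923493 - (-2494100/(-2497796) + E(-1283)/(((672578 - 498462)*(f - 386314)))) = -923493 - (-2494100/(-2497796) - 1283*1/((672578 - 498462)*(875642 - 386314))) = -923493 - (-2494100*(-1/2497796) - 1283/(174116*489328)) = -923493 - (89075/89207 - 1283/85199834048) = -923493 - 1*7589175103373019/7600421595919936 = -923493 - 7589175103373019/7600421595919936 = -7018943730055992829467/7600421595919936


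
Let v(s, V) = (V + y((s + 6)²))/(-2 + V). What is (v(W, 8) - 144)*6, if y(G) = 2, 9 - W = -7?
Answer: -854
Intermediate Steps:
W = 16 (W = 9 - 1*(-7) = 9 + 7 = 16)
v(s, V) = (2 + V)/(-2 + V) (v(s, V) = (V + 2)/(-2 + V) = (2 + V)/(-2 + V))
(v(W, 8) - 144)*6 = ((2 + 8)/(-2 + 8) - 144)*6 = (10/6 - 144)*6 = ((⅙)*10 - 144)*6 = (5/3 - 144)*6 = -427/3*6 = -854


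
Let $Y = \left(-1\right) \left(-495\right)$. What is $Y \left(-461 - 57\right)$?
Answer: $-256410$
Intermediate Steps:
$Y = 495$
$Y \left(-461 - 57\right) = 495 \left(-461 - 57\right) = 495 \left(-518\right) = -256410$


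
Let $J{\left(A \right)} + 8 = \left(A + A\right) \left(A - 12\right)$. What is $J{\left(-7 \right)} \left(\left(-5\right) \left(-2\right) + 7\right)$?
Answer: $4386$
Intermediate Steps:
$J{\left(A \right)} = -8 + 2 A \left(-12 + A\right)$ ($J{\left(A \right)} = -8 + \left(A + A\right) \left(A - 12\right) = -8 + 2 A \left(-12 + A\right)$)
$J{\left(-7 \right)} \left(\left(-5\right) \left(-2\right) + 7\right) = \left(-8 - -168 + 2 \left(-7\right)^{2}\right) \left(\left(-5\right) \left(-2\right) + 7\right) = \left(-8 + 168 + 2 \cdot 49\right) \left(10 + 7\right) = \left(-8 + 168 + 98\right) 17 = 258 \cdot 17 = 4386$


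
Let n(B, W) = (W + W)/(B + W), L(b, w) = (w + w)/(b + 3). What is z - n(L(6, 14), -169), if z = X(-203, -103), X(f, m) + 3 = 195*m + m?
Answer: -30148205/1493 ≈ -20193.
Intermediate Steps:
L(b, w) = 2*w/(3 + b) (L(b, w) = (2*w)/(3 + b) = 2*w/(3 + b))
n(B, W) = 2*W/(B + W) (n(B, W) = (2*W)/(B + W) = 2*W/(B + W))
X(f, m) = -3 + 196*m (X(f, m) = -3 + (195*m + m) = -3 + 196*m)
z = -20191 (z = -3 + 196*(-103) = -3 - 20188 = -20191)
z - n(L(6, 14), -169) = -20191 - 2*(-169)/(2*14/(3 + 6) - 169) = -20191 - 2*(-169)/(2*14/9 - 169) = -20191 - 2*(-169)/(2*14*(⅑) - 169) = -20191 - 2*(-169)/(28/9 - 169) = -20191 - 2*(-169)/(-1493/9) = -20191 - 2*(-169)*(-9)/1493 = -20191 - 1*3042/1493 = -20191 - 3042/1493 = -30148205/1493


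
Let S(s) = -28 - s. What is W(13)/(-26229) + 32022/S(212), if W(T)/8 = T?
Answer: -139988333/1049160 ≈ -133.43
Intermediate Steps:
W(T) = 8*T
W(13)/(-26229) + 32022/S(212) = (8*13)/(-26229) + 32022/(-28 - 1*212) = 104*(-1/26229) + 32022/(-28 - 212) = -104/26229 + 32022/(-240) = -104/26229 + 32022*(-1/240) = -104/26229 - 5337/40 = -139988333/1049160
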